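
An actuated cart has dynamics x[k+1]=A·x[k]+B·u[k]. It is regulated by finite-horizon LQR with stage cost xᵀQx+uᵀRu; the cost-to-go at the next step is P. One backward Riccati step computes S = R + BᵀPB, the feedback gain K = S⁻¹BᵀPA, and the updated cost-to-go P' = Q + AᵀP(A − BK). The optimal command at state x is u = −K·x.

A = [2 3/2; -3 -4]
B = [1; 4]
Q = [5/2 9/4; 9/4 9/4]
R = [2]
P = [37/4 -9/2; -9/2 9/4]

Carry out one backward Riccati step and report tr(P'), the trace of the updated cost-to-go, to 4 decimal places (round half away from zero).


BᵀP = [-8.7500 4.5000]
S = R + BᵀPB = [2] + [9.2500] = [11.2500]
BᵀPA = [-31.0000 -31.1250]
K = S⁻¹·BᵀPA = [-2.7556 -2.7667]
A−BK = [4.7556 4.2667; 8.0222 7.0667]
AᵀP(A−BK) = [25.8278 25.2333; 25.2333 24.7000]
P' = Q + AᵀP(A−BK) = [28.3278 27.4833; 27.4833 26.9500]
tr(P') = 55.2778

55.2778


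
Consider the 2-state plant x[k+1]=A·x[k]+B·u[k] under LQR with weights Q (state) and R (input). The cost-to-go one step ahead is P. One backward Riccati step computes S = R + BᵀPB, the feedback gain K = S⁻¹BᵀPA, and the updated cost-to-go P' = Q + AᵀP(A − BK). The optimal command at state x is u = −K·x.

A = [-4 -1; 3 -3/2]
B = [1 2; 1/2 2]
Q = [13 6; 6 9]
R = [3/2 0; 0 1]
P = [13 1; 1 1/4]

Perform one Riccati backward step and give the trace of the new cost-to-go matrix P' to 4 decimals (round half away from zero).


BᵀP = [13.5000 1.1250; 28.0000 2.5000]
S = R + BᵀPB = [3/2 0; 0 1] + [14.0625 29.2500; 29.2500 61.0000] = [15.5625 29.2500; 29.2500 62.0000]
BᵀPA = [-50.6250 -15.1875; -104.5000 -31.7500]
K = S⁻¹·BᵀPA = [-0.7513 -0.1184; -1.3310 -0.4563]
A−BK = [-0.5866 0.0309; 6.0377 -0.5283]
AᵀP(A−BK) = [9.1218 0.2041; 0.2041 0.2787]
P' = Q + AᵀP(A−BK) = [22.1218 6.2041; 6.2041 9.2787]
tr(P') = 31.4005

31.4005


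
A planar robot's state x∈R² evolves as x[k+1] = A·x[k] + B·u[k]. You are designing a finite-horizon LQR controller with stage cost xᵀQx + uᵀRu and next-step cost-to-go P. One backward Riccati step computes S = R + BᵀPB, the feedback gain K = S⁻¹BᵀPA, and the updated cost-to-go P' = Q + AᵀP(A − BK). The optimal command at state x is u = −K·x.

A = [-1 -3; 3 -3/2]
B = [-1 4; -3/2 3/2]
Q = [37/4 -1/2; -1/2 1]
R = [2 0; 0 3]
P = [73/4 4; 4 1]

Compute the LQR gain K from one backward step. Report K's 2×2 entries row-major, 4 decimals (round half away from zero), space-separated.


BᵀP = [-24.2500 -5.5000; 79.0000 17.5000]
S = R + BᵀPB = [2 0; 0 3] + [32.5000 -105.2500; -105.2500 342.2500] = [34.5000 -105.2500; -105.2500 345.2500]
BᵀPA = [7.7500 81.0000; -26.5000 -263.2500]
K = S⁻¹·BᵀPA = [-0.1361 0.3097; -0.1182 -0.6681]
A−BK = [-0.6631 -0.0180; 2.9732 -0.0333]
AᵀP(A−BK) = [1.1713 0.1458; 0.1458 1.5426]
P' = Q + AᵀP(A−BK) = [10.4213 -0.3542; -0.3542 2.5426]
tr(P') = 12.9639

-0.1361 0.3097 -0.1182 -0.6681


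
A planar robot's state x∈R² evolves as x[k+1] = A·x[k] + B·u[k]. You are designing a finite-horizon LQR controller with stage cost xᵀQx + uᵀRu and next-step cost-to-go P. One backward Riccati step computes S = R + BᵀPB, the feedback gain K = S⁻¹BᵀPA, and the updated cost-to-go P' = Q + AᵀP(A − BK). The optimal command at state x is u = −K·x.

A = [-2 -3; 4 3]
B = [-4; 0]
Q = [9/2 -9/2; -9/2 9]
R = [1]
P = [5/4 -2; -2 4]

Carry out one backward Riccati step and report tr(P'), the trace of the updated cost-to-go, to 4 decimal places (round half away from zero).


41.3214

BᵀP = [-5.0000 8.0000]
S = R + BᵀPB = [1] + [20.0000] = [21.0000]
BᵀPA = [42.0000 39.0000]
K = S⁻¹·BᵀPA = [2.0000 1.8571]
A−BK = [6.0000 4.4286; 4.0000 3.0000]
AᵀP(A−BK) = [17.0000 13.5000; 13.5000 10.8214]
P' = Q + AᵀP(A−BK) = [21.5000 9.0000; 9.0000 19.8214]
tr(P') = 41.3214


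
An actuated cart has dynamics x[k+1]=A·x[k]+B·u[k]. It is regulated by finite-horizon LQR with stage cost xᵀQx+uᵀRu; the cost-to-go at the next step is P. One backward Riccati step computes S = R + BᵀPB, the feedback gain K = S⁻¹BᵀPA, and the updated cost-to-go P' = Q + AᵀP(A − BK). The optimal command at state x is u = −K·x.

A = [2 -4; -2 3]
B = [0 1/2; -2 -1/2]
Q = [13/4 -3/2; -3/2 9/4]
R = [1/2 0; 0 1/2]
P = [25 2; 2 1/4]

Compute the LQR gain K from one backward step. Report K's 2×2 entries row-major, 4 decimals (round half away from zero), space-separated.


BᵀP = [-4.0000 -0.5000; 11.5000 0.8750]
S = R + BᵀPB = [1/2 0; 0 1/2] + [1.0000 -1.7500; -1.7500 5.3125] = [1.5000 -1.7500; -1.7500 5.8125]
BᵀPA = [-7.0000 14.5000; 21.2500 -43.3750]
K = S⁻¹·BᵀPA = [-0.6188 1.4807; 3.4696 -7.0166]
A−BK = [0.2652 -0.4917; -1.5028 2.4530]
AᵀP(A−BK) = [6.9392 -14.0331; -14.0331 28.4365]
P' = Q + AᵀP(A−BK) = [10.1892 -15.5331; -15.5331 30.6865]
tr(P') = 40.8757

-0.6188 1.4807 3.4696 -7.0166


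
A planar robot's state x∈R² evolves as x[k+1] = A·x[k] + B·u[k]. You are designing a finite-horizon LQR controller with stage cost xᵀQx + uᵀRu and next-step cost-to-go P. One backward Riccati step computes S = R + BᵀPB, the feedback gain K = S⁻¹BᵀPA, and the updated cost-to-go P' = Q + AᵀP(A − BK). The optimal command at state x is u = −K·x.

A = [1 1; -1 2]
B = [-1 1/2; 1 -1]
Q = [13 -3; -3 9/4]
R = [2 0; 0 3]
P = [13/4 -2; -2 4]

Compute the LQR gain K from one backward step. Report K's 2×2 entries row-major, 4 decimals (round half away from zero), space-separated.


-0.6472 0.2022 0.3101 -0.4719

BᵀP = [-5.2500 6.0000; 3.6250 -5.0000]
S = R + BᵀPB = [2 0; 0 3] + [11.2500 -8.6250; -8.6250 6.8125] = [13.2500 -8.6250; -8.6250 9.8125]
BᵀPA = [-11.2500 6.7500; 8.6250 -6.3750]
K = S⁻¹·BᵀPA = [-0.6472 0.2022; 0.3101 -0.4719]
A−BK = [0.1978 1.4382; -0.0427 1.3258]
AᵀP(A−BK) = [1.2944 -0.4045; -0.4045 6.8764]
P' = Q + AᵀP(A−BK) = [14.2944 -3.4045; -3.4045 9.1264]
tr(P') = 23.4208


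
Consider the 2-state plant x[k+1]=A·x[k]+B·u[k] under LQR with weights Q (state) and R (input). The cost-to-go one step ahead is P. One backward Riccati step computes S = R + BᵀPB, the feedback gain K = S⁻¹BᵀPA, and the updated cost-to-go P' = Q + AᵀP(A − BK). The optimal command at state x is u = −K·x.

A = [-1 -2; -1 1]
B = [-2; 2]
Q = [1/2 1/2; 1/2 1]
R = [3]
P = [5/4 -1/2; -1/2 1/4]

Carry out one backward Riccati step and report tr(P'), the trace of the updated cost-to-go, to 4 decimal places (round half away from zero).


3.3846

BᵀP = [-3.5000 1.5000]
S = R + BᵀPB = [3] + [10.0000] = [13.0000]
BᵀPA = [2.0000 8.5000]
K = S⁻¹·BᵀPA = [0.1538 0.6538]
A−BK = [-0.6923 -0.6923; -1.3077 -0.3077]
AᵀP(A−BK) = [0.1923 0.4423; 0.4423 1.6923]
P' = Q + AᵀP(A−BK) = [0.6923 0.9423; 0.9423 2.6923]
tr(P') = 3.3846


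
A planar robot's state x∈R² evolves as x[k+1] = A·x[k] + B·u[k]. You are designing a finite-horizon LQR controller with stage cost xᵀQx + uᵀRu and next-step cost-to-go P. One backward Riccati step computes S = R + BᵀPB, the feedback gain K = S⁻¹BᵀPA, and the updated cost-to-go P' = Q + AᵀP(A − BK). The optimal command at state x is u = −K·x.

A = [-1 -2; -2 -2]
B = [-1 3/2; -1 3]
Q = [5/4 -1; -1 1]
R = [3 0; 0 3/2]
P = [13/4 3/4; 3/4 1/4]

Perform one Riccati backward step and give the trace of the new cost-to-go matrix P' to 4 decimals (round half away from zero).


4.3598

BᵀP = [-4.0000 -1.0000; 7.1250 1.8750]
S = R + BᵀPB = [3 0; 0 3/2] + [5.0000 -9.0000; -9.0000 16.3125] = [8.0000 -9.0000; -9.0000 17.8125]
BᵀPA = [6.0000 10.0000; -10.8750 -18.0000]
K = S⁻¹·BᵀPA = [0.1463 0.2622; -0.5366 -0.8780]
A−BK = [-0.0488 -0.4207; -0.2439 0.8963]
AᵀP(A−BK) = [0.5366 0.8780; 0.8780 1.5732]
P' = Q + AᵀP(A−BK) = [1.7866 -0.1220; -0.1220 2.5732]
tr(P') = 4.3598


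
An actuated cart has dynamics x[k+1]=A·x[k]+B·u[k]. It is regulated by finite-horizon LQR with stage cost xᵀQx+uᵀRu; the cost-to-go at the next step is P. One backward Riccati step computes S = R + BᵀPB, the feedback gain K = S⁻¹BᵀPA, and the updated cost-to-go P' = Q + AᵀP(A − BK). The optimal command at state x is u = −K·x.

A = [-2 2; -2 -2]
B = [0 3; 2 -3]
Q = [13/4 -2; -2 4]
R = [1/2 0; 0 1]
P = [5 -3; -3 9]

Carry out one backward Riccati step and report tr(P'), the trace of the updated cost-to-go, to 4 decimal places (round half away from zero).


9.9214

BᵀP = [-6.0000 18.0000; 24.0000 -36.0000]
S = R + BᵀPB = [1/2 0; 0 1] + [36.0000 -72.0000; -72.0000 180.0000] = [36.5000 -72.0000; -72.0000 181.0000]
BᵀPA = [-24.0000 -48.0000; 24.0000 120.0000]
K = S⁻¹·BᵀPA = [-1.8390 -0.0337; -0.5989 0.6496]
A−BK = [-0.2032 0.0513; -0.1188 0.0162]
AᵀP(A−BK) = [2.2383 -0.3993; -0.3993 0.4330]
P' = Q + AᵀP(A−BK) = [5.4883 -2.3993; -2.3993 4.4330]
tr(P') = 9.9214


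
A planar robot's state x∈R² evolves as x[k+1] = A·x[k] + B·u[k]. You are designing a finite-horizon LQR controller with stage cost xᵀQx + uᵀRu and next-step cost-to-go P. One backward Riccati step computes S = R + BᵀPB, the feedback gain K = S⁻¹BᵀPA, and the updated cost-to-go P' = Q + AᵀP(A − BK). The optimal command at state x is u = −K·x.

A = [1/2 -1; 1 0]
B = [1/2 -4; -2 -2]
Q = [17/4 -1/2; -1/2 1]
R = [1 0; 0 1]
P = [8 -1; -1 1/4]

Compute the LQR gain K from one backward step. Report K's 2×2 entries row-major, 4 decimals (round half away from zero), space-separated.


BᵀP = [6.0000 -1.0000; -30.0000 3.5000]
S = R + BᵀPB = [1 0; 0 1] + [5.0000 -22.0000; -22.0000 113.0000] = [6.0000 -22.0000; -22.0000 114.0000]
BᵀPA = [2.0000 -6.0000; -11.5000 30.0000]
K = S⁻¹·BᵀPA = [-0.1250 -0.1200; -0.1250 0.2400]
A−BK = [0.0625 0.0200; 0.5000 0.2400]
AᵀP(A−BK) = [0.0625 0.0000; 0.0000 0.0800]
P' = Q + AᵀP(A−BK) = [4.3125 -0.5000; -0.5000 1.0800]
tr(P') = 5.3925

-0.1250 -0.1200 -0.1250 0.2400


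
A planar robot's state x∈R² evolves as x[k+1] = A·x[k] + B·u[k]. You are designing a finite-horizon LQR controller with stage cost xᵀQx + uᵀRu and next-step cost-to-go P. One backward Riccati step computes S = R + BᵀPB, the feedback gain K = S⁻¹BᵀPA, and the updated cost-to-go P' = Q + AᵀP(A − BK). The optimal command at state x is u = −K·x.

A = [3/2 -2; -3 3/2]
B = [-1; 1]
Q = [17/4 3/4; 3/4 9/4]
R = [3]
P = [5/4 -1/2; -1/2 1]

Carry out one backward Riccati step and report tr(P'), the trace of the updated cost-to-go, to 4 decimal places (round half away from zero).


BᵀP = [-1.7500 1.5000]
S = R + BᵀPB = [3] + [3.2500] = [6.2500]
BᵀPA = [-7.1250 5.7500]
K = S⁻¹·BᵀPA = [-1.1400 0.9200]
A−BK = [0.3600 -1.0800; -1.8600 0.5800]
AᵀP(A−BK) = [8.1900 -5.8200; -5.8200 4.9600]
P' = Q + AᵀP(A−BK) = [12.4400 -5.0700; -5.0700 7.2100]
tr(P') = 19.6500

19.6500


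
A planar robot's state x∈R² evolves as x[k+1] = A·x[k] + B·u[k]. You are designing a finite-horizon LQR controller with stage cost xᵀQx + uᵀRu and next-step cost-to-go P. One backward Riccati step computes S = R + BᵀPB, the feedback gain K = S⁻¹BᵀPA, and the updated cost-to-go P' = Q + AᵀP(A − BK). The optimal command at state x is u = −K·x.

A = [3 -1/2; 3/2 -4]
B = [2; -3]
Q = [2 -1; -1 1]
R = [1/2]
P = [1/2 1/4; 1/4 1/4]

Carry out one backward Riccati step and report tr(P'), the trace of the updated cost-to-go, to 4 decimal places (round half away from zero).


14.9196

BᵀP = [0.2500 -0.2500]
S = R + BᵀPB = [1/2] + [1.2500] = [1.7500]
BᵀPA = [0.3750 0.8750]
K = S⁻¹·BᵀPA = [0.2143 0.5000]
A−BK = [2.5714 -1.5000; 2.1429 -2.5000]
AᵀP(A−BK) = [7.2321 -5.6250; -5.6250 4.6875]
P' = Q + AᵀP(A−BK) = [9.2321 -6.6250; -6.6250 5.6875]
tr(P') = 14.9196


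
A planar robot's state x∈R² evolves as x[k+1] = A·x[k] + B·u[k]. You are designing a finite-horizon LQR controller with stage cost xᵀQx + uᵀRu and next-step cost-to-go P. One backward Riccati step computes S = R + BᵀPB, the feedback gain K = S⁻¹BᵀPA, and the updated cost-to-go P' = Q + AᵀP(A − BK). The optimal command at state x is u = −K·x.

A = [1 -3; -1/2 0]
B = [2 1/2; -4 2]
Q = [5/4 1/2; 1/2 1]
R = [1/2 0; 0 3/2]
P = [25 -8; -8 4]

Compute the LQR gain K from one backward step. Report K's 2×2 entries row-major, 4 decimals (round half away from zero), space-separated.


0.3642 -0.9581 0.3713 -1.4885

BᵀP = [82.0000 -32.0000; -3.5000 4.0000]
S = R + BᵀPB = [1/2 0; 0 3/2] + [292.0000 -23.0000; -23.0000 6.2500] = [292.5000 -23.0000; -23.0000 7.7500]
BᵀPA = [98.0000 -246.0000; -5.5000 10.5000]
K = S⁻¹·BᵀPA = [0.3642 -0.9581; 0.3713 -1.4885]
A−BK = [0.0859 -0.3396; 0.2144 -0.8554]
AᵀP(A−BK) = [0.3468 -1.2960; -1.2960 4.9444]
P' = Q + AᵀP(A−BK) = [1.5968 -0.7960; -0.7960 5.9444]
tr(P') = 7.5412


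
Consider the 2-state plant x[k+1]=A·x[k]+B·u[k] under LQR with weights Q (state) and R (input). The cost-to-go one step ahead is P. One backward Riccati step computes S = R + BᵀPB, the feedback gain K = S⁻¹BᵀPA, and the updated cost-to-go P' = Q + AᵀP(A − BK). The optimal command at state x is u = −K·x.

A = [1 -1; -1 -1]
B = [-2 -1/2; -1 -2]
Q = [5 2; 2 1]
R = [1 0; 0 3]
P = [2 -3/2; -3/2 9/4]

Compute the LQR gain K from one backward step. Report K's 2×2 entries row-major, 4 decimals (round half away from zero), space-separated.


BᵀP = [-2.5000 0.7500; 2.0000 -3.7500]
S = R + BᵀPB = [1 0; 0 3] + [4.2500 -0.2500; -0.2500 6.5000] = [5.2500 -0.2500; -0.2500 9.5000]
BᵀPA = [-3.2500 1.7500; 5.7500 1.7500]
K = S⁻¹·BᵀPA = [-0.5910 0.3425; 0.5897 0.1932]
A−BK = [0.1129 -0.2183; -0.4115 -0.2710]
AᵀP(A−BK) = [1.9385 0.2522; 0.2522 0.3124]
P' = Q + AᵀP(A−BK) = [6.9385 2.2522; 2.2522 1.3124]
tr(P') = 8.2509

-0.5910 0.3425 0.5897 0.1932


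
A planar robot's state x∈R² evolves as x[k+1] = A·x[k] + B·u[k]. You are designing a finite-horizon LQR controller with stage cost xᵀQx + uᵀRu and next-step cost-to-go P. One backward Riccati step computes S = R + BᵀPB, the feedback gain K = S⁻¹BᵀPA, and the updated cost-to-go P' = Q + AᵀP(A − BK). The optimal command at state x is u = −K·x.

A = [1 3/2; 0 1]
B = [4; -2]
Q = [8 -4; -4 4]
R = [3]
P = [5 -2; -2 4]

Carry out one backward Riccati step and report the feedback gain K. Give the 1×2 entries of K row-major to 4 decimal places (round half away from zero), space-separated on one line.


0.1832 0.1527

BᵀP = [24.0000 -16.0000]
S = R + BᵀPB = [3] + [128.0000] = [131.0000]
BᵀPA = [24.0000 20.0000]
K = S⁻¹·BᵀPA = [0.1832 0.1527]
A−BK = [0.2672 0.8893; 0.3664 1.3053]
AᵀP(A−BK) = [0.6031 1.8359; 1.8359 6.1966]
P' = Q + AᵀP(A−BK) = [8.6031 -2.1641; -2.1641 10.1966]
tr(P') = 18.7996


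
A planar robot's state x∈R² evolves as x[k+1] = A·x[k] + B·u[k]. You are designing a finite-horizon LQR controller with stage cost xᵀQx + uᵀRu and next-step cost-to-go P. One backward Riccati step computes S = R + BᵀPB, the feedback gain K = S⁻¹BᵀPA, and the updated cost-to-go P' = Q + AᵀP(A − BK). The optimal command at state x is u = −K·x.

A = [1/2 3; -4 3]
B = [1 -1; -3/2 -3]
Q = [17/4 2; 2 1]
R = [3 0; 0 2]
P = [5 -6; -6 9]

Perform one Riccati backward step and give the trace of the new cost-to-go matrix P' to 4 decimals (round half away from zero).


14.9378

BᵀP = [14.0000 -19.5000; 13.0000 -21.0000]
S = R + BᵀPB = [3 0; 0 2] + [43.2500 44.5000; 44.5000 50.0000] = [46.2500 44.5000; 44.5000 52.0000]
BᵀPA = [85.0000 -16.5000; 90.5000 -24.0000]
K = S⁻¹·BᵀPA = [0.9247 0.4944; 0.9491 -0.8846]
A−BK = [0.5244 1.6210; 0.2343 1.0877]
AᵀP(A−BK) = [4.7613 0.5350; 0.5350 4.9264]
P' = Q + AᵀP(A−BK) = [9.0113 2.5350; 2.5350 5.9264]
tr(P') = 14.9378


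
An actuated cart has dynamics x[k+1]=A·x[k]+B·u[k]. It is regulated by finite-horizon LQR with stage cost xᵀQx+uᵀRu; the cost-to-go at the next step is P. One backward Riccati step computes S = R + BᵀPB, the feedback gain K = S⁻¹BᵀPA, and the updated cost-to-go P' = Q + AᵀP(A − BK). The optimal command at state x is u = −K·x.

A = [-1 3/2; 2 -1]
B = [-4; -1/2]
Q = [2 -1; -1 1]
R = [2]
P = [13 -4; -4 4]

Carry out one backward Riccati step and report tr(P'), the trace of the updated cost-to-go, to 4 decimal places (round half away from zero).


BᵀP = [-50.0000 14.0000]
S = R + BᵀPB = [2] + [193.0000] = [195.0000]
BᵀPA = [78.0000 -89.0000]
K = S⁻¹·BᵀPA = [0.4000 -0.4564]
A−BK = [0.6000 -0.3256; 2.2000 -1.2282]
AᵀP(A−BK) = [13.8000 -7.9000; -7.9000 4.6295]
P' = Q + AᵀP(A−BK) = [15.8000 -8.9000; -8.9000 5.6295]
tr(P') = 21.4295

21.4295


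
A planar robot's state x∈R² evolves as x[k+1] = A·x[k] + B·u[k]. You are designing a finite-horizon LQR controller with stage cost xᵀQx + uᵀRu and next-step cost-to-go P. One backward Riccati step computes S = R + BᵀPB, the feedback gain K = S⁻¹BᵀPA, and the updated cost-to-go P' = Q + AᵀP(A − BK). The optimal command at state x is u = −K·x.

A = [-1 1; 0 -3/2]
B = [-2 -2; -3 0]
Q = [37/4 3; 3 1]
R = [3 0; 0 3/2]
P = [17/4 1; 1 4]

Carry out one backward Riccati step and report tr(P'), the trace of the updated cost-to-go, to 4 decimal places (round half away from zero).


BᵀP = [-11.5000 -14.0000; -8.5000 -2.0000]
S = R + BᵀPB = [3 0; 0 3/2] + [65.0000 23.0000; 23.0000 17.0000] = [68.0000 23.0000; 23.0000 18.5000]
BᵀPA = [11.5000 9.5000; 8.5000 -5.5000]
K = S⁻¹·BᵀPA = [0.0237 0.4146; 0.4300 -0.8128]
A−BK = [-0.0926 0.2037; 0.0710 -0.2562]
AᵀP(A−BK) = [0.3225 -0.6096; -0.6096 1.8410]
P' = Q + AᵀP(A−BK) = [9.5725 2.3904; 2.3904 2.8410]
tr(P') = 12.4136

12.4136


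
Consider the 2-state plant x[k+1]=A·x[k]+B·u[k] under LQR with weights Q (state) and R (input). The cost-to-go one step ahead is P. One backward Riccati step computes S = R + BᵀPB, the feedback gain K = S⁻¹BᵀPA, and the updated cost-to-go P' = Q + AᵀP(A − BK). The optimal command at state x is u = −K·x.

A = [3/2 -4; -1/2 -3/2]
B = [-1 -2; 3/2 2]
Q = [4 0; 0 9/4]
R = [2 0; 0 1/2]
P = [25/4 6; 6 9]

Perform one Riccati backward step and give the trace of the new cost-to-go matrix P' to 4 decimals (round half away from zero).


BᵀP = [2.7500 7.5000; -0.5000 6.0000]
S = R + BᵀPB = [2 0; 0 1/2] + [8.5000 9.5000; 9.5000 13.0000] = [10.5000 9.5000; 9.5000 13.5000]
BᵀPA = [0.3750 -22.2500; -3.7500 -7.0000]
K = S⁻¹·BᵀPA = [0.7900 -4.5413; -0.8337 2.6772]
A−BK = [0.6226 -3.1869; -0.0176 -0.0425]
AᵀP(A−BK) = [3.8897 -20.5076; -20.5076 109.9472]
P' = Q + AᵀP(A−BK) = [7.8897 -20.5076; -20.5076 112.1972]
tr(P') = 120.0869

120.0869


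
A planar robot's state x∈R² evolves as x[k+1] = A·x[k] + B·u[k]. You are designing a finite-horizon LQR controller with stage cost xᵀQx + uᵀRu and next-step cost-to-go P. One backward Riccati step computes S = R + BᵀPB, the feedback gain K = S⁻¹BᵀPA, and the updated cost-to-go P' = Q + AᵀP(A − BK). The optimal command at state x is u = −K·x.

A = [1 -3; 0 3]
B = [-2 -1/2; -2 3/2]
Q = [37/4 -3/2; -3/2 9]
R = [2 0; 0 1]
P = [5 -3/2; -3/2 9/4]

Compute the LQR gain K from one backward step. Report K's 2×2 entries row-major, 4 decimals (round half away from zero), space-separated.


BᵀP = [-7.0000 -1.5000; -4.7500 4.1250]
S = R + BᵀPB = [2 0; 0 1] + [17.0000 1.2500; 1.2500 8.5625] = [19.0000 1.2500; 1.2500 9.5625]
BᵀPA = [-7.0000 16.5000; -4.7500 26.6250]
K = S⁻¹·BᵀPA = [-0.3387 0.6912; -0.4525 2.6940]
A−BK = [0.0965 -0.2706; 0.0014 0.3414]
AᵀP(A−BK) = [0.4802 -1.8654; -1.8654 9.1187]
P' = Q + AᵀP(A−BK) = [9.7302 -3.3654; -3.3654 18.1187]
tr(P') = 27.8489

-0.3387 0.6912 -0.4525 2.6940


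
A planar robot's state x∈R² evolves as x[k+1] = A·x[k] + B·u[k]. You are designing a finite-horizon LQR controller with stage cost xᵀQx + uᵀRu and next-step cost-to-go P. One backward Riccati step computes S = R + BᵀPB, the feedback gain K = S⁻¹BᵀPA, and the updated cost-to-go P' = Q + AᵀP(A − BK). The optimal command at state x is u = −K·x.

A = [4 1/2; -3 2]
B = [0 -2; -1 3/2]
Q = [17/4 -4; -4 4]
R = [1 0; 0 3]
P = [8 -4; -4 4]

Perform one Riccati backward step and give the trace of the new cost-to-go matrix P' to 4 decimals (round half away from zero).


21.7986

BᵀP = [4.0000 -4.0000; -22.0000 14.0000]
S = R + BᵀPB = [1 0; 0 3] + [4.0000 -14.0000; -14.0000 65.0000] = [5.0000 -14.0000; -14.0000 68.0000]
BᵀPA = [28.0000 -6.0000; -130.0000 17.0000]
K = S⁻¹·BᵀPA = [0.5833 -1.1806; -1.7917 0.0069]
A−BK = [0.4167 0.5139; 0.2708 0.8090]
AᵀP(A−BK) = [10.7500 -0.0417; -0.0417 2.7986]
P' = Q + AᵀP(A−BK) = [15.0000 -4.0417; -4.0417 6.7986]
tr(P') = 21.7986


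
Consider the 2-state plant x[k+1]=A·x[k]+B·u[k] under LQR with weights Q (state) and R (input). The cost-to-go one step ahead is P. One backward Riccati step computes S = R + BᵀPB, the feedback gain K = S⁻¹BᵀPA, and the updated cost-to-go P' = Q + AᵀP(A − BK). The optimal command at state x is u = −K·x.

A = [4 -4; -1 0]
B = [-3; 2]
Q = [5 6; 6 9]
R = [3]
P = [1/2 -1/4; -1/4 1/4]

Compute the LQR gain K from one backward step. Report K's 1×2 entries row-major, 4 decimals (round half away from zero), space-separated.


BᵀP = [-2.0000 1.2500]
S = R + BᵀPB = [3] + [8.5000] = [11.5000]
BᵀPA = [-9.2500 8.0000]
K = S⁻¹·BᵀPA = [-0.8043 0.6957]
A−BK = [1.5870 -1.9130; 0.6087 -1.3913]
AᵀP(A−BK) = [2.8098 -2.5652; -2.5652 2.4348]
P' = Q + AᵀP(A−BK) = [7.8098 3.4348; 3.4348 11.4348]
tr(P') = 19.2446

-0.8043 0.6957


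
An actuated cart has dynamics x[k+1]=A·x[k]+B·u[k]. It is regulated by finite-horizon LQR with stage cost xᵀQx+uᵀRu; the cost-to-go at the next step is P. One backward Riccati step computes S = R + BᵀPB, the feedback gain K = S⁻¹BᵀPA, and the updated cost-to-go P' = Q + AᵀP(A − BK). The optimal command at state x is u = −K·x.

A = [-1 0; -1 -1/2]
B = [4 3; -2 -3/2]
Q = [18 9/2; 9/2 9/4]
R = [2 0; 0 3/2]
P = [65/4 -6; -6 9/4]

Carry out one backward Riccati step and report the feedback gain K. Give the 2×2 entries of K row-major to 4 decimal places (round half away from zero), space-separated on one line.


BᵀP = [77.0000 -28.5000; 57.7500 -21.3750]
S = R + BᵀPB = [2 0; 0 3/2] + [365.0000 273.7500; 273.7500 205.3125] = [367.0000 273.7500; 273.7500 206.8125]
BᵀPA = [-48.5000 14.2500; -36.3750 10.6875]
K = S⁻¹·BᵀPA = [-0.0757 0.0222; -0.0757 0.0222]
A−BK = [-0.4702 -0.1557; -1.2649 -0.4222]
AᵀP(A−BK) = [0.0756 0.0126; 0.0126 0.0079]
P' = Q + AᵀP(A−BK) = [18.0756 4.5126; 4.5126 2.2579]
tr(P') = 20.3335

-0.0757 0.0222 -0.0757 0.0222


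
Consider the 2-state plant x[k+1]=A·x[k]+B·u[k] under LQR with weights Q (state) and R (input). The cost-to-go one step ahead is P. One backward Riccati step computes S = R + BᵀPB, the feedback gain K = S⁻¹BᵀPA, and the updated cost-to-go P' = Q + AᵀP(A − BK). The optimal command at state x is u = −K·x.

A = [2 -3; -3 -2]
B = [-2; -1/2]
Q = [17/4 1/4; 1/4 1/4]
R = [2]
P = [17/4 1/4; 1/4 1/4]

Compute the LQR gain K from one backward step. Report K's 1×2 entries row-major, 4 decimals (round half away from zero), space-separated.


-0.7859 1.3866

BᵀP = [-8.6250 -0.6250]
S = R + BᵀPB = [2] + [17.5625] = [19.5625]
BᵀPA = [-15.3750 27.1250]
K = S⁻¹·BᵀPA = [-0.7859 1.3866]
A−BK = [0.4281 -0.2268; -3.3930 -1.3067]
AᵀP(A−BK) = [4.1661 -1.4313; -1.4313 4.6390]
P' = Q + AᵀP(A−BK) = [8.4161 -1.1813; -1.1813 4.8890]
tr(P') = 13.3051


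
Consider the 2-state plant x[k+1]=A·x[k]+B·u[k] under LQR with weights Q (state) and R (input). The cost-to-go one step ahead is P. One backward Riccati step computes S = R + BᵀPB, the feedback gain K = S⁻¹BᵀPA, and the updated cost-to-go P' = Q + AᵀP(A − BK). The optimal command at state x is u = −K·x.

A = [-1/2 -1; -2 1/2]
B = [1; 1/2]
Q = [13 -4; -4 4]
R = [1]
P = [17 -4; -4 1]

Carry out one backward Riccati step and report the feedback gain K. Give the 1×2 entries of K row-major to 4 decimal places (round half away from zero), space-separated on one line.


BᵀP = [15.0000 -3.5000]
S = R + BᵀPB = [1] + [13.2500] = [14.2500]
BᵀPA = [-0.5000 -16.7500]
K = S⁻¹·BᵀPA = [-0.0351 -1.1754]
A−BK = [-0.4649 0.1754; -1.9825 1.0877]
AᵀP(A−BK) = [0.2325 -0.0877; -0.0877 1.5614]
P' = Q + AᵀP(A−BK) = [13.2325 -4.0877; -4.0877 5.5614]
tr(P') = 18.7939

-0.0351 -1.1754


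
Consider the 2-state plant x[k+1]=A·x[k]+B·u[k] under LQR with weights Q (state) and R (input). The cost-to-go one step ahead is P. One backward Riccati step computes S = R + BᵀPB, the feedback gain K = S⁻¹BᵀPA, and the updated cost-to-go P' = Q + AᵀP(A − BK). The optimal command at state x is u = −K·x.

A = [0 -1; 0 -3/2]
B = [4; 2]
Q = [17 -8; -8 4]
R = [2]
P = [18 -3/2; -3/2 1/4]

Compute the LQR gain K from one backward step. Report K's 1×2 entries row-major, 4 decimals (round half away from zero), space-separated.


0.0000 -0.2275

BᵀP = [69.0000 -5.5000]
S = R + BᵀPB = [2] + [265.0000] = [267.0000]
BᵀPA = [0.0000 -60.7500]
K = S⁻¹·BᵀPA = [0.0000 -0.2275]
A−BK = [0.0000 -0.0899; 0.0000 -1.0449]
AᵀP(A−BK) = [0.0000 0.0000; 0.0000 0.2402]
P' = Q + AᵀP(A−BK) = [17.0000 -8.0000; -8.0000 4.2402]
tr(P') = 21.2402


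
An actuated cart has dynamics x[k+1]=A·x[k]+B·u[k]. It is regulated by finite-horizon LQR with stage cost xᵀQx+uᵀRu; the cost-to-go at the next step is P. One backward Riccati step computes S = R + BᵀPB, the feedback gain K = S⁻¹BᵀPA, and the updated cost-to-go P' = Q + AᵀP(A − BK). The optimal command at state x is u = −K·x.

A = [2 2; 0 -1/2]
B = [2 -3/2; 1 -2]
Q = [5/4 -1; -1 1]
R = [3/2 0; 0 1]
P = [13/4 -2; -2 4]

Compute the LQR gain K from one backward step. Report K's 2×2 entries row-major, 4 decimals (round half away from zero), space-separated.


BᵀP = [4.5000 0.0000; -0.8750 -5.0000]
S = R + BᵀPB = [3/2 0; 0 1] + [9.0000 -6.7500; -6.7500 11.3125] = [10.5000 -6.7500; -6.7500 12.3125]
BᵀPA = [9.0000 9.0000; -1.7500 0.7500]
K = S⁻¹·BᵀPA = [1.1825 1.3841; 0.5062 0.8197]
A−BK = [0.3942 0.4614; -0.1702 -0.2447]
AᵀP(A−BK) = [3.2430 3.9776; 3.9776 4.9283]
P' = Q + AᵀP(A−BK) = [4.4930 2.9776; 2.9776 5.9283]
tr(P') = 10.4213

1.1825 1.3841 0.5062 0.8197


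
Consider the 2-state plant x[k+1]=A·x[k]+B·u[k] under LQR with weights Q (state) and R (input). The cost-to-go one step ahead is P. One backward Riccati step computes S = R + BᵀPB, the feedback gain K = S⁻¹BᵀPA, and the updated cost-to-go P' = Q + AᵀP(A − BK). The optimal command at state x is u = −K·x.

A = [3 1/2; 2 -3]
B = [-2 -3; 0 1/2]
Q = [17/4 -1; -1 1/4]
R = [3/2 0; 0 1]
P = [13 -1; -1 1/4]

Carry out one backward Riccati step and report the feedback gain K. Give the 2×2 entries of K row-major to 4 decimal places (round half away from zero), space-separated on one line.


BᵀP = [-26.0000 2.0000; -39.5000 3.1250]
S = R + BᵀPB = [3/2 0; 0 1] + [52.0000 79.0000; 79.0000 120.0625] = [53.5000 79.0000; 79.0000 121.0625]
BᵀPA = [-74.0000 -19.0000; -112.2500 -29.1250]
K = S⁻¹·BᵀPA = [-0.3853 0.0029; -0.6758 -0.2425]
A−BK = [0.2021 -0.2216; 2.3379 -2.8788]
AᵀP(A−BK) = [1.6318 -1.0027; -1.0027 1.4931]
P' = Q + AᵀP(A−BK) = [5.8818 -2.0027; -2.0027 1.7431]
tr(P') = 7.6249

-0.3853 0.0029 -0.6758 -0.2425


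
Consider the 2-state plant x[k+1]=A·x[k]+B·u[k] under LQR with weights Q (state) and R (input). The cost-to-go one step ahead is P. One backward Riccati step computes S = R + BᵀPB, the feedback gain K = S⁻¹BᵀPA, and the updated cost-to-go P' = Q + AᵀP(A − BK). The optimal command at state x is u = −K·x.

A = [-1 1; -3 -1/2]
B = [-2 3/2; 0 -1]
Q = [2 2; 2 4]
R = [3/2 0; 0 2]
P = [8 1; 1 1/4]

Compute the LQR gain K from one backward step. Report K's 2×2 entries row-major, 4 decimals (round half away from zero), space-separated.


0.5859 -0.3249 -0.1079 0.1871

BᵀP = [-16.0000 -2.0000; 11.0000 1.2500]
S = R + BᵀPB = [3/2 0; 0 2] + [32.0000 -22.0000; -22.0000 15.2500] = [33.5000 -22.0000; -22.0000 17.2500]
BᵀPA = [22.0000 -15.0000; -14.7500 10.3750]
K = S⁻¹·BᵀPA = [0.5859 -0.3249; -0.1079 0.1871]
A−BK = [0.3336 0.0696; -3.1079 -0.3129]
AᵀP(A−BK) = [1.7696 -0.2177; -0.2177 0.2480]
P' = Q + AᵀP(A−BK) = [3.7696 1.7823; 1.7823 4.2480]
tr(P') = 8.0176


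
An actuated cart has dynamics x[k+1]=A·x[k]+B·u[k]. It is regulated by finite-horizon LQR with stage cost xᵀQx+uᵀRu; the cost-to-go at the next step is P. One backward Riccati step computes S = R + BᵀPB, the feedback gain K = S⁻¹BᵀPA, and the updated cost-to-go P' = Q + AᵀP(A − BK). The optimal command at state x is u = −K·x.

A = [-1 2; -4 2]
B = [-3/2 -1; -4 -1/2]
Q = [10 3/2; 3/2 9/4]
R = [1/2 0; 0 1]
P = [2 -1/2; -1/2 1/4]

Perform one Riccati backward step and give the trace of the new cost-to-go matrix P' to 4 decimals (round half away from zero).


14.1819

BᵀP = [-1.0000 -0.2500; -1.7500 0.3750]
S = R + BᵀPB = [1/2 0; 0 1] + [2.5000 1.1250; 1.1250 1.5625] = [3.0000 1.1250; 1.1250 2.5625]
BᵀPA = [2.0000 -2.5000; 0.2500 -2.7500]
K = S⁻¹·BᵀPA = [0.7543 -0.5158; -0.2336 -0.8467]
A−BK = [-0.1022 0.3796; -1.0998 -0.4866]
AᵀP(A−BK) = [0.5499 0.2433; 0.2433 1.3820]
P' = Q + AᵀP(A−BK) = [10.5499 1.7433; 1.7433 3.6320]
tr(P') = 14.1819


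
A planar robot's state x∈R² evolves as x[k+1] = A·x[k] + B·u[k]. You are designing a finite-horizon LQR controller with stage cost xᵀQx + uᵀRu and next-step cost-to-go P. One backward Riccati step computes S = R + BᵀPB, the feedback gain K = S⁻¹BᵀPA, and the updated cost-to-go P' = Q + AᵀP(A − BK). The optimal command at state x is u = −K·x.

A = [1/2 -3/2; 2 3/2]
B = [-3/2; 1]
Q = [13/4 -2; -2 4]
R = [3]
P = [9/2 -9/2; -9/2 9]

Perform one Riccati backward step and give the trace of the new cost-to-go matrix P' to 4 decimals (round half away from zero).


BᵀP = [-11.2500 15.7500]
S = R + BᵀPB = [3] + [32.6250] = [35.6250]
BᵀPA = [25.8750 40.5000]
K = S⁻¹·BᵀPA = [0.7263 1.1368]
A−BK = [1.5895 0.2053; 1.2737 0.3632]
AᵀP(A−BK) = [9.3316 4.3342; 4.3342 4.5829]
P' = Q + AᵀP(A−BK) = [12.5816 2.3342; 2.3342 8.5829]
tr(P') = 21.1645

21.1645


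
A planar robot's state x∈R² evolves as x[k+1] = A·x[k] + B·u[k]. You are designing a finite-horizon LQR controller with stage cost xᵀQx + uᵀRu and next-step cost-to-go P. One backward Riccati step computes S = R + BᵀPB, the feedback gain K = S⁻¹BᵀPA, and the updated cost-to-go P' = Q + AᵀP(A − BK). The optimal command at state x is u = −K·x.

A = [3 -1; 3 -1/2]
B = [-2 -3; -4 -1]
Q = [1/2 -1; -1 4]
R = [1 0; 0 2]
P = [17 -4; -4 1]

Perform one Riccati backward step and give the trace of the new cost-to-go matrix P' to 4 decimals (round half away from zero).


5.7233

BᵀP = [-18.0000 4.0000; -47.0000 11.0000]
S = R + BᵀPB = [1 0; 0 2] + [20.0000 50.0000; 50.0000 130.0000] = [21.0000 50.0000; 50.0000 132.0000]
BᵀPA = [-42.0000 16.0000; -108.0000 41.5000]
K = S⁻¹·BᵀPA = [-0.5294 0.1360; -0.6176 0.2629]
A−BK = [0.0882 0.0607; 0.2647 0.3070]
AᵀP(A−BK) = [1.0588 -0.3971; -0.3971 0.1645]
P' = Q + AᵀP(A−BK) = [1.5588 -1.3971; -1.3971 4.1645]
tr(P') = 5.7233


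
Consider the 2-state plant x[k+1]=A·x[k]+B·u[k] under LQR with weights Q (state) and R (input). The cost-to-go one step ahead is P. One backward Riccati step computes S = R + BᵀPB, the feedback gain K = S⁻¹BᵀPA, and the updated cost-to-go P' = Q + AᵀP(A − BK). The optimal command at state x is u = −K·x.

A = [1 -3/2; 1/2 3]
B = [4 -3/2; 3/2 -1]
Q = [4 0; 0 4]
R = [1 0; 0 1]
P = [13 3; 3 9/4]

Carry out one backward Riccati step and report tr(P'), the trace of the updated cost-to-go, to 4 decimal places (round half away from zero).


BᵀP = [56.5000 15.3750; -22.5000 -6.7500]
S = R + BᵀPB = [1 0; 0 1] + [249.0625 -100.1250; -100.1250 40.5000] = [250.0625 -100.1250; -100.1250 41.5000]
BᵀPA = [64.1875 -38.6250; -25.8750 13.5000]
K = S⁻¹·BᵀPA = [0.2072 -0.7126; -0.1236 -1.3940]
A−BK = [-0.0142 -0.7405; 0.0656 2.6749]
AᵀP(A−BK) = [0.0649 0.2965; 0.2965 13.7942]
P' = Q + AᵀP(A−BK) = [4.0649 0.2965; 0.2965 17.7942]
tr(P') = 21.8591

21.8591


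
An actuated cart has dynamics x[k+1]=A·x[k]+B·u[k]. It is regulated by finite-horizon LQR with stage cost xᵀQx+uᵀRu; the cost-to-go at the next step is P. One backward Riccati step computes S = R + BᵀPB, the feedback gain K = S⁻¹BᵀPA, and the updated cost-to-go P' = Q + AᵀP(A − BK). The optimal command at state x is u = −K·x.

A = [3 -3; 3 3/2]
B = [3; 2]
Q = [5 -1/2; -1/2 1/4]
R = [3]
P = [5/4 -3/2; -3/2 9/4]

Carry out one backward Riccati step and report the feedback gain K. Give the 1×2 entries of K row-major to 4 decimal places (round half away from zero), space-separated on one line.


BᵀP = [0.7500 0.0000]
S = R + BᵀPB = [3] + [2.2500] = [5.2500]
BᵀPA = [2.2500 -2.2500]
K = S⁻¹·BᵀPA = [0.4286 -0.4286]
A−BK = [1.7143 -1.7143; 2.1429 2.3571]
AᵀP(A−BK) = [3.5357 6.5893; 6.5893 28.8482]
P' = Q + AᵀP(A−BK) = [8.5357 6.0893; 6.0893 29.0982]
tr(P') = 37.6339

0.4286 -0.4286


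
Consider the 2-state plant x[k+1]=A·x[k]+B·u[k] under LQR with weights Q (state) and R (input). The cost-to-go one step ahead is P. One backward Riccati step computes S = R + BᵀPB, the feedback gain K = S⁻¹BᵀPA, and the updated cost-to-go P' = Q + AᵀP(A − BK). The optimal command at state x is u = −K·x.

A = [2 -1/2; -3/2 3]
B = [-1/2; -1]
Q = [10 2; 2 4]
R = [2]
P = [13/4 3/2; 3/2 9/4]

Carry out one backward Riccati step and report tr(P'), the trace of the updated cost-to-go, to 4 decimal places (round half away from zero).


BᵀP = [-3.1250 -3.0000]
S = R + BᵀPB = [2] + [4.5625] = [6.5625]
BᵀPA = [-1.7500 -7.4375]
K = S⁻¹·BᵀPA = [-0.2667 -1.1333]
A−BK = [1.8667 -1.0667; -1.7667 1.8667]
AᵀP(A−BK) = [8.5958 -5.2333; -5.2333 8.1333]
P' = Q + AᵀP(A−BK) = [18.5958 -3.2333; -3.2333 12.1333]
tr(P') = 30.7292

30.7292


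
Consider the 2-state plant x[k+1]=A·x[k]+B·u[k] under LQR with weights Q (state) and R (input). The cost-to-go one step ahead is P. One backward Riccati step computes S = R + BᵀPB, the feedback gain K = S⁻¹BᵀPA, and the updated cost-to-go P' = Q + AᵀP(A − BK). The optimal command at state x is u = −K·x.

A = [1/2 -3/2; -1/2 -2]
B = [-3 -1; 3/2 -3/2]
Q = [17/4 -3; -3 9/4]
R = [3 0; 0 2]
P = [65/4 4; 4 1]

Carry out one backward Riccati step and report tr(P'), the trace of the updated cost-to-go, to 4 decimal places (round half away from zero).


7.8176

BᵀP = [-42.7500 -10.5000; -22.2500 -5.5000]
S = R + BᵀPB = [3 0; 0 2] + [112.5000 58.5000; 58.5000 30.5000] = [115.5000 58.5000; 58.5000 32.5000]
BᵀPA = [-16.1250 85.1250; -8.3750 44.3750]
K = S⁻¹·BᵀPA = [-0.1029 0.5147; -0.0724 0.4389]
A−BK = [0.1188 0.4830; -0.4542 -2.1137]
AᵀP(A−BK) = [0.0462 -0.2120; -0.2120 1.2714]
P' = Q + AᵀP(A−BK) = [4.2962 -3.2120; -3.2120 3.5214]
tr(P') = 7.8176


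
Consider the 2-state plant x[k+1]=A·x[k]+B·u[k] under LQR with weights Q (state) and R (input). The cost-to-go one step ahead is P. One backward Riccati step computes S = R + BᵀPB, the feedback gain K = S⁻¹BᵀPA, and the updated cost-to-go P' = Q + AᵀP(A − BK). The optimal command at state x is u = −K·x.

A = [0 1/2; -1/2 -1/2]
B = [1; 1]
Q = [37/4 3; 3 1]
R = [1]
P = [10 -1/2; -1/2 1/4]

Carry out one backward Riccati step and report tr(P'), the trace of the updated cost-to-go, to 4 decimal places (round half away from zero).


BᵀP = [9.5000 -0.2500]
S = R + BᵀPB = [1] + [9.2500] = [10.2500]
BᵀPA = [0.1250 4.8750]
K = S⁻¹·BᵀPA = [0.0122 0.4756]
A−BK = [-0.0122 0.0244; -0.5122 -0.9756]
AᵀP(A−BK) = [0.0610 0.1280; 0.1280 0.4939]
P' = Q + AᵀP(A−BK) = [9.3110 3.1280; 3.1280 1.4939]
tr(P') = 10.8049

10.8049


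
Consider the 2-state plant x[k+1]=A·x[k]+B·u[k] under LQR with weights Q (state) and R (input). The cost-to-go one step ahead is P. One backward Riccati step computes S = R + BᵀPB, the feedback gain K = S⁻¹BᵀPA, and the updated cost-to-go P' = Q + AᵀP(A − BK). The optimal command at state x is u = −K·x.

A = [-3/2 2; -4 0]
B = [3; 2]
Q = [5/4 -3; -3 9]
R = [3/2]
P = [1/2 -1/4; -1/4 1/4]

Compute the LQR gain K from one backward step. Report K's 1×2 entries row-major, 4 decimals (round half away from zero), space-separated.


BᵀP = [1.0000 -0.2500]
S = R + BᵀPB = [3/2] + [2.5000] = [4.0000]
BᵀPA = [-0.5000 2.0000]
K = S⁻¹·BᵀPA = [-0.1250 0.5000]
A−BK = [-1.1250 0.5000; -3.7500 -1.0000]
AᵀP(A−BK) = [2.0625 0.7500; 0.7500 1.0000]
P' = Q + AᵀP(A−BK) = [3.3125 -2.2500; -2.2500 10.0000]
tr(P') = 13.3125

-0.1250 0.5000


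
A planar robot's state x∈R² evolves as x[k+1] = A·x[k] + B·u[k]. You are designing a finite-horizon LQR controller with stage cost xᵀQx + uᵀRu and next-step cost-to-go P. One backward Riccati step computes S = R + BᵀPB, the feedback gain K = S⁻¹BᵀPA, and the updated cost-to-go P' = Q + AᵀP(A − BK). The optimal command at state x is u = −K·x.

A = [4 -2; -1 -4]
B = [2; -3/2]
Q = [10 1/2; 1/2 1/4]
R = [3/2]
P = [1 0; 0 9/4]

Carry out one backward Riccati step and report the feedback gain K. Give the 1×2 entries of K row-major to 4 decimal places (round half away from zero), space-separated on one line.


1.0769 0.8994

BᵀP = [2.0000 -3.3750]
S = R + BᵀPB = [3/2] + [9.0625] = [10.5625]
BᵀPA = [11.3750 9.5000]
K = S⁻¹·BᵀPA = [1.0769 0.8994]
A−BK = [1.8462 -3.7988; 0.6154 -2.6509]
AᵀP(A−BK) = [6.0000 -9.2308; -9.2308 31.4556]
P' = Q + AᵀP(A−BK) = [16.0000 -8.7308; -8.7308 31.7056]
tr(P') = 47.7056


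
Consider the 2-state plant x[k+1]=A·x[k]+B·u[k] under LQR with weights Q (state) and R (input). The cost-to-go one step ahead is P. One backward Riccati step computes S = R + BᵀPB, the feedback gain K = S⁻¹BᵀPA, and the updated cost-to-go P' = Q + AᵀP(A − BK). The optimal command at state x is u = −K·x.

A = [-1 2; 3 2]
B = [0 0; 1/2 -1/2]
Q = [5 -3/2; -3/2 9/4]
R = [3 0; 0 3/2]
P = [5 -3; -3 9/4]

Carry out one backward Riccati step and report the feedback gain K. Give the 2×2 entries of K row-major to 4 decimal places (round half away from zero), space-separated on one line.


BᵀP = [-1.5000 1.1250; 1.5000 -1.1250]
S = R + BᵀPB = [3 0; 0 3/2] + [0.5625 -0.5625; -0.5625 0.5625] = [3.5625 -0.5625; -0.5625 2.0625]
BᵀPA = [4.8750 -0.7500; -4.8750 0.7500]
K = S⁻¹·BᵀPA = [1.0400 -0.1600; -2.0800 0.3200]
A−BK = [-1.0000 2.0000; 1.4400 2.2400]
AᵀP(A−BK) = [28.0400 -6.1600; -6.1600 4.6400]
P' = Q + AᵀP(A−BK) = [33.0400 -7.6600; -7.6600 6.8900]
tr(P') = 39.9300

1.0400 -0.1600 -2.0800 0.3200


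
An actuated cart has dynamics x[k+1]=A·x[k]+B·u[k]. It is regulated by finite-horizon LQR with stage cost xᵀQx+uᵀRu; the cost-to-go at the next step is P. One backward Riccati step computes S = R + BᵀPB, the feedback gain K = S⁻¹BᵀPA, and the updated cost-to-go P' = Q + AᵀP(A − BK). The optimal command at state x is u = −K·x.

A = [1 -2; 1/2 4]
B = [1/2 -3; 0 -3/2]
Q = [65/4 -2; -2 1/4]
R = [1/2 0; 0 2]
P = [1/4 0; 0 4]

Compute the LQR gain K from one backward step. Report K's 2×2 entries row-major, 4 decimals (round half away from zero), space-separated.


BᵀP = [0.1250 0.0000; -0.7500 -6.0000]
S = R + BᵀPB = [1/2 0; 0 2] + [0.0625 -0.3750; -0.3750 11.2500] = [0.5625 -0.3750; -0.3750 13.2500]
BᵀPA = [0.1250 -0.2500; -3.7500 -22.5000]
K = S⁻¹·BᵀPA = [0.0342 -1.6068; -0.2821 -1.7436]
A−BK = [0.1368 -6.4274; 0.0769 1.3846]
AᵀP(A−BK) = [0.1880 1.1624; 1.1624 25.3675]
P' = Q + AᵀP(A−BK) = [16.4380 -0.8376; -0.8376 25.6175]
tr(P') = 42.0556

0.0342 -1.6068 -0.2821 -1.7436


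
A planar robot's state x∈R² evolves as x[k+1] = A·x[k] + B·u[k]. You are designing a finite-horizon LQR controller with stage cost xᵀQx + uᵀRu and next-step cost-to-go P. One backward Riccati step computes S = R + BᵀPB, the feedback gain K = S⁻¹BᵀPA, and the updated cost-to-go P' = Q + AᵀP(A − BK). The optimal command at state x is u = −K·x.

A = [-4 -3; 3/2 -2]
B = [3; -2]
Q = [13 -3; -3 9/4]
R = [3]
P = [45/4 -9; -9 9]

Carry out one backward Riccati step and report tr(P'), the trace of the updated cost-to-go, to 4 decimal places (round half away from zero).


32.0740

BᵀP = [51.7500 -45.0000]
S = R + BᵀPB = [3] + [245.2500] = [248.2500]
BᵀPA = [-274.5000 -65.2500]
K = S⁻¹·BᵀPA = [-1.1057 -0.2628]
A−BK = [-0.6828 -2.2115; -0.7115 -2.5257]
AᵀP(A−BK) = [4.7243 4.3505; 4.3505 12.0997]
P' = Q + AᵀP(A−BK) = [17.7243 1.3505; 1.3505 14.3497]
tr(P') = 32.0740
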